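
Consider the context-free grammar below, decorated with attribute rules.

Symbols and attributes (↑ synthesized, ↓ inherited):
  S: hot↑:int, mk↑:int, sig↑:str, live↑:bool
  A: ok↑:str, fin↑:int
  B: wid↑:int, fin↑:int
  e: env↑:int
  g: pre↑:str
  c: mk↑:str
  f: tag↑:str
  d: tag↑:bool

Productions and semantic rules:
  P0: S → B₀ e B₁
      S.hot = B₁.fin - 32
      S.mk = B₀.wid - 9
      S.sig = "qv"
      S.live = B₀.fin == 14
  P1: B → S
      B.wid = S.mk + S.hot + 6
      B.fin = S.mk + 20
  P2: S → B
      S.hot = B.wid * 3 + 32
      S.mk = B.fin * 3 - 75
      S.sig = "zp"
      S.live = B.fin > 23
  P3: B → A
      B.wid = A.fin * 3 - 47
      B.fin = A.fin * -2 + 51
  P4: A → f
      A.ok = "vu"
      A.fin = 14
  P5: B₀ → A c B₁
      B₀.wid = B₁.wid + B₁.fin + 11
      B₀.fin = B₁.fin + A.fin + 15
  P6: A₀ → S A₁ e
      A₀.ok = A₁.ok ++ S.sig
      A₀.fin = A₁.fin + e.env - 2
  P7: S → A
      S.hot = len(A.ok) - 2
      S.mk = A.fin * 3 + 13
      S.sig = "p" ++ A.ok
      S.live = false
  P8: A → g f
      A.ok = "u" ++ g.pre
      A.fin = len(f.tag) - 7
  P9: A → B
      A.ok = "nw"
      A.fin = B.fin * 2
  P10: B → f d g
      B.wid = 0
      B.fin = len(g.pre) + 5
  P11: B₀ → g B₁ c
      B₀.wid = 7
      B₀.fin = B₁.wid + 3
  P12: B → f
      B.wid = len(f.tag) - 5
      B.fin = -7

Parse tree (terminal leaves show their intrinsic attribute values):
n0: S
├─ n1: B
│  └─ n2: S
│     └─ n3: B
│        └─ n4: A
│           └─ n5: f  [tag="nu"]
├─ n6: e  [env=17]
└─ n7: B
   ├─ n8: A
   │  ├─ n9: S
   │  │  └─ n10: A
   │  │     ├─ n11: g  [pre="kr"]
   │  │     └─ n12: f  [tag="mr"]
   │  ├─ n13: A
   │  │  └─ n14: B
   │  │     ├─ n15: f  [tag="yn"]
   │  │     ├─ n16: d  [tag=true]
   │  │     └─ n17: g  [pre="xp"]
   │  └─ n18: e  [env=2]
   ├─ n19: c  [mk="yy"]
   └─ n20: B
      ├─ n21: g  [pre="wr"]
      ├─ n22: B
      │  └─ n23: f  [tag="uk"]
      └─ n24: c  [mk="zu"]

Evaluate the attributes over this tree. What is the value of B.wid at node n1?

1. n5.tag = "nu"  [terminal]
2. n4.ok = "vu"  ["vu"]
3. n4.fin = 14  [14]
4. n3.wid = -5  [A.fin * 3 - 47]
5. n3.fin = 23  [A.fin * -2 + 51]
6. n2.hot = 17  [B.wid * 3 + 32]
7. n2.mk = -6  [B.fin * 3 - 75]
8. n2.sig = "zp"  ["zp"]
9. n2.live = false  [B.fin > 23]
10. n1.wid = 17  [S.mk + S.hot + 6]
11. n1.fin = 14  [S.mk + 20]
12. n6.env = 17  [terminal]
13. n11.pre = "kr"  [terminal]
14. n12.tag = "mr"  [terminal]
15. n10.ok = "ukr"  ["u" ++ g.pre]
16. n10.fin = -5  [len(f.tag) - 7]
17. n9.hot = 1  [len(A.ok) - 2]
18. n9.mk = -2  [A.fin * 3 + 13]
19. n9.sig = "pukr"  ["p" ++ A.ok]
20. n9.live = false  [false]
21. n15.tag = "yn"  [terminal]
22. n16.tag = true  [terminal]
23. n17.pre = "xp"  [terminal]
24. n14.wid = 0  [0]
25. n14.fin = 7  [len(g.pre) + 5]
26. n13.ok = "nw"  ["nw"]
27. n13.fin = 14  [B.fin * 2]
28. n18.env = 2  [terminal]
29. n8.ok = "nwpukr"  [A₁.ok ++ S.sig]
30. n8.fin = 14  [A₁.fin + e.env - 2]
31. n19.mk = "yy"  [terminal]
32. n21.pre = "wr"  [terminal]
33. n23.tag = "uk"  [terminal]
34. n22.wid = -3  [len(f.tag) - 5]
35. n22.fin = -7  [-7]
36. n24.mk = "zu"  [terminal]
37. n20.wid = 7  [7]
38. n20.fin = 0  [B₁.wid + 3]
39. n7.wid = 18  [B₁.wid + B₁.fin + 11]
40. n7.fin = 29  [B₁.fin + A.fin + 15]
41. n0.hot = -3  [B₁.fin - 32]
42. n0.mk = 8  [B₀.wid - 9]
43. n0.sig = "qv"  ["qv"]
44. n0.live = true  [B₀.fin == 14]

17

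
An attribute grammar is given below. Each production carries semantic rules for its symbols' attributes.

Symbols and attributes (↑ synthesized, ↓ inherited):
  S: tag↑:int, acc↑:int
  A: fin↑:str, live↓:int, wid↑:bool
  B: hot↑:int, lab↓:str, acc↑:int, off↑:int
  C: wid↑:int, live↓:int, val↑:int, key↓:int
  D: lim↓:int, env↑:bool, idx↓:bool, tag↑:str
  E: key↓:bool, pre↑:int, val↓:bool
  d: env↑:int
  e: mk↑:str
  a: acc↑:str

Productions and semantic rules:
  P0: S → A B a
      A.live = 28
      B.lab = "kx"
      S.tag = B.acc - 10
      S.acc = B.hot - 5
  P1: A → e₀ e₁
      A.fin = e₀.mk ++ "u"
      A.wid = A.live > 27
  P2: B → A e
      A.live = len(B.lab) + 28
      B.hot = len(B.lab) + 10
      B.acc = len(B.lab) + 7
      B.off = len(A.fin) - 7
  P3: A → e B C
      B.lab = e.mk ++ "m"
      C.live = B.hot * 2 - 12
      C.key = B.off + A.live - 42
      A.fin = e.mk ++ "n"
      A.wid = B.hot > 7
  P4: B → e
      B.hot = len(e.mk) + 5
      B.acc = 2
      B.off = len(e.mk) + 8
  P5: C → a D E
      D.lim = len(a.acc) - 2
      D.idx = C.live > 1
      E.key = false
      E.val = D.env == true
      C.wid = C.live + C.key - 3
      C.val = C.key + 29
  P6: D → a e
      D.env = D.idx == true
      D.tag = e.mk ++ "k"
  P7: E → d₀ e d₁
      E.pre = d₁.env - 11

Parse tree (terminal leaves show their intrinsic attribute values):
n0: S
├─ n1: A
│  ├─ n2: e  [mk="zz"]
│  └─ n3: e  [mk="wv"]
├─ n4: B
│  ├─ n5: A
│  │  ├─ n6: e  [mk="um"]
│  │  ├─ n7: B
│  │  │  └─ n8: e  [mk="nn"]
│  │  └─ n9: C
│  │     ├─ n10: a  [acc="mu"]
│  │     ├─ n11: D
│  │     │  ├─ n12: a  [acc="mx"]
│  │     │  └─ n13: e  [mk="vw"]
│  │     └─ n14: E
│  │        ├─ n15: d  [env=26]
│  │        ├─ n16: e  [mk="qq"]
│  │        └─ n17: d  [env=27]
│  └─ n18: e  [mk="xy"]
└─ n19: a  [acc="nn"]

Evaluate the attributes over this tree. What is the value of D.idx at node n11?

1. n1.live = 28  [28]
2. n2.mk = "zz"  [terminal]
3. n3.mk = "wv"  [terminal]
4. n1.fin = "zzu"  [e₀.mk ++ "u"]
5. n1.wid = true  [A.live > 27]
6. n4.lab = "kx"  ["kx"]
7. n5.live = 30  [len(B.lab) + 28]
8. n6.mk = "um"  [terminal]
9. n7.lab = "umm"  [e.mk ++ "m"]
10. n8.mk = "nn"  [terminal]
11. n7.hot = 7  [len(e.mk) + 5]
12. n7.acc = 2  [2]
13. n7.off = 10  [len(e.mk) + 8]
14. n9.live = 2  [B.hot * 2 - 12]
15. n9.key = -2  [B.off + A.live - 42]
16. n10.acc = "mu"  [terminal]
17. n11.lim = 0  [len(a.acc) - 2]
18. n11.idx = true  [C.live > 1]
19. n12.acc = "mx"  [terminal]
20. n13.mk = "vw"  [terminal]
21. n11.env = true  [D.idx == true]
22. n11.tag = "vwk"  [e.mk ++ "k"]
23. n14.key = false  [false]
24. n14.val = true  [D.env == true]
25. n15.env = 26  [terminal]
26. n16.mk = "qq"  [terminal]
27. n17.env = 27  [terminal]
28. n14.pre = 16  [d₁.env - 11]
29. n9.wid = -3  [C.live + C.key - 3]
30. n9.val = 27  [C.key + 29]
31. n5.fin = "umn"  [e.mk ++ "n"]
32. n5.wid = false  [B.hot > 7]
33. n18.mk = "xy"  [terminal]
34. n4.hot = 12  [len(B.lab) + 10]
35. n4.acc = 9  [len(B.lab) + 7]
36. n4.off = -4  [len(A.fin) - 7]
37. n19.acc = "nn"  [terminal]
38. n0.tag = -1  [B.acc - 10]
39. n0.acc = 7  [B.hot - 5]

true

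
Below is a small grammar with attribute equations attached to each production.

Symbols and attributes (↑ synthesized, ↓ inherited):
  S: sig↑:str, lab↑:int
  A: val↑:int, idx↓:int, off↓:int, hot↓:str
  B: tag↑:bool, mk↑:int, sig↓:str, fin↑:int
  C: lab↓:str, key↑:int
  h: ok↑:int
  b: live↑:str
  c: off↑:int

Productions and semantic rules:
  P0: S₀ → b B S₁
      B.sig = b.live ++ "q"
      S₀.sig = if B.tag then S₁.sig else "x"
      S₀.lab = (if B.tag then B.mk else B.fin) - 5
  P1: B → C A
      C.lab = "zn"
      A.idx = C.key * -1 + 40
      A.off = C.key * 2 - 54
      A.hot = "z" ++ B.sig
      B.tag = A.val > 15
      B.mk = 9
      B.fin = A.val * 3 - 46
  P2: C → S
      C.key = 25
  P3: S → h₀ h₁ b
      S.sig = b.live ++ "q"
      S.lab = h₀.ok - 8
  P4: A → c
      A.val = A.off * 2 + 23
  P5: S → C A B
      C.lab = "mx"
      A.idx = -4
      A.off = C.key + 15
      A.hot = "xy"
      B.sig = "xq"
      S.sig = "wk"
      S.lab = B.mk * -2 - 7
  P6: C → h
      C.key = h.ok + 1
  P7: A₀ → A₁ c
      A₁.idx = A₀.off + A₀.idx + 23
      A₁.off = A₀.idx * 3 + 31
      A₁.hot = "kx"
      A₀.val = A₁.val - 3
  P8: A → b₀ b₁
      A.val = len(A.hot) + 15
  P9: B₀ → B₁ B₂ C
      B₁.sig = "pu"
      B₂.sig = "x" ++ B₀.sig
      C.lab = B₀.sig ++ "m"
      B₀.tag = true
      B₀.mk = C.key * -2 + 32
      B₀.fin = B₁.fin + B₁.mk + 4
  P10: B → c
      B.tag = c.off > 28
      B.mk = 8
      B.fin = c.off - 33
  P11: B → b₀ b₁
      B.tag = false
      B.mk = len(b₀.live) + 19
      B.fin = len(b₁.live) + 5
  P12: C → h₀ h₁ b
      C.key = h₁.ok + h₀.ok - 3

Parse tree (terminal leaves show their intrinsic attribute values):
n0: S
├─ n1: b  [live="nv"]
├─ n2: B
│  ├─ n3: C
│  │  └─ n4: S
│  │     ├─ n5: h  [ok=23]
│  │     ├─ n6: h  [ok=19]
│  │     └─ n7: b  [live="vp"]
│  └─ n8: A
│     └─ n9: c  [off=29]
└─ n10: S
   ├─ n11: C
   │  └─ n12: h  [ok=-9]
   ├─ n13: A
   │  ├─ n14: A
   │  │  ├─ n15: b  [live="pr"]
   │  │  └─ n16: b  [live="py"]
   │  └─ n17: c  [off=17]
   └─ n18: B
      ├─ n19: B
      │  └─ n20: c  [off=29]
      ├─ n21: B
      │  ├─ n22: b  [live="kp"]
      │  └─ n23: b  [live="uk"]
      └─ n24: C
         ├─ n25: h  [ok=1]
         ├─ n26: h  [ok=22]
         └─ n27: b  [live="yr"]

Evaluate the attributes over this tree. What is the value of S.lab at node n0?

1. n1.live = "nv"  [terminal]
2. n2.sig = "nvq"  [b.live ++ "q"]
3. n3.lab = "zn"  ["zn"]
4. n5.ok = 23  [terminal]
5. n6.ok = 19  [terminal]
6. n7.live = "vp"  [terminal]
7. n4.sig = "vpq"  [b.live ++ "q"]
8. n4.lab = 15  [h₀.ok - 8]
9. n3.key = 25  [25]
10. n8.idx = 15  [C.key * -1 + 40]
11. n8.off = -4  [C.key * 2 - 54]
12. n8.hot = "znvq"  ["z" ++ B.sig]
13. n9.off = 29  [terminal]
14. n8.val = 15  [A.off * 2 + 23]
15. n2.tag = false  [A.val > 15]
16. n2.mk = 9  [9]
17. n2.fin = -1  [A.val * 3 - 46]
18. n11.lab = "mx"  ["mx"]
19. n12.ok = -9  [terminal]
20. n11.key = -8  [h.ok + 1]
21. n13.idx = -4  [-4]
22. n13.off = 7  [C.key + 15]
23. n13.hot = "xy"  ["xy"]
24. n14.idx = 26  [A₀.off + A₀.idx + 23]
25. n14.off = 19  [A₀.idx * 3 + 31]
26. n14.hot = "kx"  ["kx"]
27. n15.live = "pr"  [terminal]
28. n16.live = "py"  [terminal]
29. n14.val = 17  [len(A.hot) + 15]
30. n17.off = 17  [terminal]
31. n13.val = 14  [A₁.val - 3]
32. n18.sig = "xq"  ["xq"]
33. n19.sig = "pu"  ["pu"]
34. n20.off = 29  [terminal]
35. n19.tag = true  [c.off > 28]
36. n19.mk = 8  [8]
37. n19.fin = -4  [c.off - 33]
38. n21.sig = "xxq"  ["x" ++ B₀.sig]
39. n22.live = "kp"  [terminal]
40. n23.live = "uk"  [terminal]
41. n21.tag = false  [false]
42. n21.mk = 21  [len(b₀.live) + 19]
43. n21.fin = 7  [len(b₁.live) + 5]
44. n24.lab = "xqm"  [B₀.sig ++ "m"]
45. n25.ok = 1  [terminal]
46. n26.ok = 22  [terminal]
47. n27.live = "yr"  [terminal]
48. n24.key = 20  [h₁.ok + h₀.ok - 3]
49. n18.tag = true  [true]
50. n18.mk = -8  [C.key * -2 + 32]
51. n18.fin = 8  [B₁.fin + B₁.mk + 4]
52. n10.sig = "wk"  ["wk"]
53. n10.lab = 9  [B.mk * -2 - 7]
54. n0.sig = "x"  [if B.tag then S₁.sig else "x"]
55. n0.lab = -6  [(if B.tag then B.mk else B.fin) - 5]

-6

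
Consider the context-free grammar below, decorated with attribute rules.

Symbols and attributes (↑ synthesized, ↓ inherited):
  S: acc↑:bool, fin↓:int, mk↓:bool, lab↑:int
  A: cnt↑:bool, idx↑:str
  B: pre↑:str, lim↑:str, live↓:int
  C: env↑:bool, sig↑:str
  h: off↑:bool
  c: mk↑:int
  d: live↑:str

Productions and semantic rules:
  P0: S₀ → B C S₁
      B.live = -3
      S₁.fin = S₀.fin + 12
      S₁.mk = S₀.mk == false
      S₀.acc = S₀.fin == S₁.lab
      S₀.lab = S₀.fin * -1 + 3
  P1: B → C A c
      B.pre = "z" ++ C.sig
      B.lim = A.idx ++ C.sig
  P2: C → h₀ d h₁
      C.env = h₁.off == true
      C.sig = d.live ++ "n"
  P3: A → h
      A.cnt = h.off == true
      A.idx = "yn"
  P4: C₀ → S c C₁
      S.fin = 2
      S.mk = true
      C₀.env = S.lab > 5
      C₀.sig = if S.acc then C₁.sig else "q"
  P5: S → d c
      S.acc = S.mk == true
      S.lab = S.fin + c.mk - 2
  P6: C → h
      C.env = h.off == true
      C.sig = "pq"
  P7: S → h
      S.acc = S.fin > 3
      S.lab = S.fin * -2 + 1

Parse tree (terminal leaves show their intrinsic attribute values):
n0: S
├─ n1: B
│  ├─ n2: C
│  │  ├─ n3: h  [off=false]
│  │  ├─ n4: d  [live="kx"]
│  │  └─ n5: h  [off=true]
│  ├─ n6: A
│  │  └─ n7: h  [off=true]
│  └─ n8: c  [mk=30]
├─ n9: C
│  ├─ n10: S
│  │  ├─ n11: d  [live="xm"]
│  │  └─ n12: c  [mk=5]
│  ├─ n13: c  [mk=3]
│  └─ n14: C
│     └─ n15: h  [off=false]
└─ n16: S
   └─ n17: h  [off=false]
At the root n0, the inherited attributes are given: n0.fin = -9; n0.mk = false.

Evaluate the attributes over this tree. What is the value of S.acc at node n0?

1. n0.fin = -9  [given at root]
2. n0.mk = false  [given at root]
3. n1.live = -3  [-3]
4. n3.off = false  [terminal]
5. n4.live = "kx"  [terminal]
6. n5.off = true  [terminal]
7. n2.env = true  [h₁.off == true]
8. n2.sig = "kxn"  [d.live ++ "n"]
9. n7.off = true  [terminal]
10. n6.cnt = true  [h.off == true]
11. n6.idx = "yn"  ["yn"]
12. n8.mk = 30  [terminal]
13. n1.pre = "zkxn"  ["z" ++ C.sig]
14. n1.lim = "ynkxn"  [A.idx ++ C.sig]
15. n10.fin = 2  [2]
16. n10.mk = true  [true]
17. n11.live = "xm"  [terminal]
18. n12.mk = 5  [terminal]
19. n10.acc = true  [S.mk == true]
20. n10.lab = 5  [S.fin + c.mk - 2]
21. n13.mk = 3  [terminal]
22. n15.off = false  [terminal]
23. n14.env = false  [h.off == true]
24. n14.sig = "pq"  ["pq"]
25. n9.env = false  [S.lab > 5]
26. n9.sig = "pq"  [if S.acc then C₁.sig else "q"]
27. n16.fin = 3  [S₀.fin + 12]
28. n16.mk = true  [S₀.mk == false]
29. n17.off = false  [terminal]
30. n16.acc = false  [S.fin > 3]
31. n16.lab = -5  [S.fin * -2 + 1]
32. n0.acc = false  [S₀.fin == S₁.lab]
33. n0.lab = 12  [S₀.fin * -1 + 3]

false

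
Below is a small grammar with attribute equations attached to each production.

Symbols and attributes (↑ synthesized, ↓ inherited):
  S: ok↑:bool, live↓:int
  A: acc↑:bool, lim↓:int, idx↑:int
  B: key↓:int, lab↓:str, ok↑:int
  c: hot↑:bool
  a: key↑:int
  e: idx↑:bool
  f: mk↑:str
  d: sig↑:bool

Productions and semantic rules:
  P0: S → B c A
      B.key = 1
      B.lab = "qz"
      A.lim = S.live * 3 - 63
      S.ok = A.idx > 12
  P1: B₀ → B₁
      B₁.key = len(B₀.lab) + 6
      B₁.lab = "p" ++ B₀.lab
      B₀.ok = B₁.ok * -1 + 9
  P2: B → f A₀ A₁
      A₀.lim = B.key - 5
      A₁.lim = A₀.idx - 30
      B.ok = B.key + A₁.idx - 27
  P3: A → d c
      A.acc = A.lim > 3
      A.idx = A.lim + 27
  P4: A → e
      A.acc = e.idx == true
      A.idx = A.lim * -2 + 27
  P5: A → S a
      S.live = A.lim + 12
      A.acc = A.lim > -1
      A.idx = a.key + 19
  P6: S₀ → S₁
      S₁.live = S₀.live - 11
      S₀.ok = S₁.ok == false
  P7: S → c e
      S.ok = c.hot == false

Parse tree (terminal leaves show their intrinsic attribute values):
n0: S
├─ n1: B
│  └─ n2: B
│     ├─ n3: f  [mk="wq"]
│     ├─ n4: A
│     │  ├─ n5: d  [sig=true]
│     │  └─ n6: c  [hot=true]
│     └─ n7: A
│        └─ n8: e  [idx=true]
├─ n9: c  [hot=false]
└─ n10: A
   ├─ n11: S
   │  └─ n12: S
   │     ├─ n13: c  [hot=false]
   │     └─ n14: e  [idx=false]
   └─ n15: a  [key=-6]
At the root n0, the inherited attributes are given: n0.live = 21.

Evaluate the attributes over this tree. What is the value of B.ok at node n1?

1. n0.live = 21  [given at root]
2. n1.key = 1  [1]
3. n1.lab = "qz"  ["qz"]
4. n2.key = 8  [len(B₀.lab) + 6]
5. n2.lab = "pqz"  ["p" ++ B₀.lab]
6. n3.mk = "wq"  [terminal]
7. n4.lim = 3  [B.key - 5]
8. n5.sig = true  [terminal]
9. n6.hot = true  [terminal]
10. n4.acc = false  [A.lim > 3]
11. n4.idx = 30  [A.lim + 27]
12. n7.lim = 0  [A₀.idx - 30]
13. n8.idx = true  [terminal]
14. n7.acc = true  [e.idx == true]
15. n7.idx = 27  [A.lim * -2 + 27]
16. n2.ok = 8  [B.key + A₁.idx - 27]
17. n1.ok = 1  [B₁.ok * -1 + 9]
18. n9.hot = false  [terminal]
19. n10.lim = 0  [S.live * 3 - 63]
20. n11.live = 12  [A.lim + 12]
21. n12.live = 1  [S₀.live - 11]
22. n13.hot = false  [terminal]
23. n14.idx = false  [terminal]
24. n12.ok = true  [c.hot == false]
25. n11.ok = false  [S₁.ok == false]
26. n15.key = -6  [terminal]
27. n10.acc = true  [A.lim > -1]
28. n10.idx = 13  [a.key + 19]
29. n0.ok = true  [A.idx > 12]

1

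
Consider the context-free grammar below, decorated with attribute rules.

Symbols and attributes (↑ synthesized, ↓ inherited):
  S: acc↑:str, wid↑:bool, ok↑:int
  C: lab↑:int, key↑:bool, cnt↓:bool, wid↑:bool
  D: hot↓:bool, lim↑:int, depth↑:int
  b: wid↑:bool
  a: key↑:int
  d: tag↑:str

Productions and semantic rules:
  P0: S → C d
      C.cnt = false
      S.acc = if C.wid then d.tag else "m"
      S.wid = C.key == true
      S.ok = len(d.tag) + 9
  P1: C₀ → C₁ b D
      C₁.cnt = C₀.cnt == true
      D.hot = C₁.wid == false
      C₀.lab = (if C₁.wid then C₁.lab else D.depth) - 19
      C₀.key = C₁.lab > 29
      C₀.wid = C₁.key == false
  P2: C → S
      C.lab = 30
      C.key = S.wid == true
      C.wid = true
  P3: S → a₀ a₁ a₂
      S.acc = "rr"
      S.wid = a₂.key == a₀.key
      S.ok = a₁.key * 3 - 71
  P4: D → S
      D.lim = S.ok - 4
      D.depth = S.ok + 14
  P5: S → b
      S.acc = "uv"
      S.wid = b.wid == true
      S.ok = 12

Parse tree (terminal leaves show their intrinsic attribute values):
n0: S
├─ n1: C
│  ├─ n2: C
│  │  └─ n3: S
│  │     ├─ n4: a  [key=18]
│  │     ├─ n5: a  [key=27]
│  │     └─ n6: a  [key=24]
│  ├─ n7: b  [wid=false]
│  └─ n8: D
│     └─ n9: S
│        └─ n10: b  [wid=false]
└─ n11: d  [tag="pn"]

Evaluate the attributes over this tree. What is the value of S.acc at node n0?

"pn"

1. n1.cnt = false  [false]
2. n2.cnt = false  [C₀.cnt == true]
3. n4.key = 18  [terminal]
4. n5.key = 27  [terminal]
5. n6.key = 24  [terminal]
6. n3.acc = "rr"  ["rr"]
7. n3.wid = false  [a₂.key == a₀.key]
8. n3.ok = 10  [a₁.key * 3 - 71]
9. n2.lab = 30  [30]
10. n2.key = false  [S.wid == true]
11. n2.wid = true  [true]
12. n7.wid = false  [terminal]
13. n8.hot = false  [C₁.wid == false]
14. n10.wid = false  [terminal]
15. n9.acc = "uv"  ["uv"]
16. n9.wid = false  [b.wid == true]
17. n9.ok = 12  [12]
18. n8.lim = 8  [S.ok - 4]
19. n8.depth = 26  [S.ok + 14]
20. n1.lab = 11  [(if C₁.wid then C₁.lab else D.depth) - 19]
21. n1.key = true  [C₁.lab > 29]
22. n1.wid = true  [C₁.key == false]
23. n11.tag = "pn"  [terminal]
24. n0.acc = "pn"  [if C.wid then d.tag else "m"]
25. n0.wid = true  [C.key == true]
26. n0.ok = 11  [len(d.tag) + 9]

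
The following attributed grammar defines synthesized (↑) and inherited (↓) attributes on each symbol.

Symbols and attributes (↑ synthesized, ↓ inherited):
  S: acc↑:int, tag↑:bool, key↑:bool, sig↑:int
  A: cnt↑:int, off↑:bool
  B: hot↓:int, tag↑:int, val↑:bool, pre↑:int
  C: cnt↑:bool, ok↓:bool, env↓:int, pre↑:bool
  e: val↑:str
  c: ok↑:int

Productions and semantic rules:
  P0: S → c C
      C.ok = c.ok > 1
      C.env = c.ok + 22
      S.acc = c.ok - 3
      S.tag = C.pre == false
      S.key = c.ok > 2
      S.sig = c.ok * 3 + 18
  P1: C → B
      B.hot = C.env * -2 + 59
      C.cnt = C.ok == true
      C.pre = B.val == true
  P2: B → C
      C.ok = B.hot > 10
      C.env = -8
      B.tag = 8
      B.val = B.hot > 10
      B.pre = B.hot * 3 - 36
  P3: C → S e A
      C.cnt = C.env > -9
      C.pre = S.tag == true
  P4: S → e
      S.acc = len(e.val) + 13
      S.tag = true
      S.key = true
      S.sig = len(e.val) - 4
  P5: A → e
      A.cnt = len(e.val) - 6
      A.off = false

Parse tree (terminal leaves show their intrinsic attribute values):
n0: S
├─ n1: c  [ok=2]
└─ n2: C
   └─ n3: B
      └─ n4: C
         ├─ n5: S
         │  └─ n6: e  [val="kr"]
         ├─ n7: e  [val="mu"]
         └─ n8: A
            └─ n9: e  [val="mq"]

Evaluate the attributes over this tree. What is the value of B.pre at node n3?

1. n1.ok = 2  [terminal]
2. n2.ok = true  [c.ok > 1]
3. n2.env = 24  [c.ok + 22]
4. n3.hot = 11  [C.env * -2 + 59]
5. n4.ok = true  [B.hot > 10]
6. n4.env = -8  [-8]
7. n6.val = "kr"  [terminal]
8. n5.acc = 15  [len(e.val) + 13]
9. n5.tag = true  [true]
10. n5.key = true  [true]
11. n5.sig = -2  [len(e.val) - 4]
12. n7.val = "mu"  [terminal]
13. n9.val = "mq"  [terminal]
14. n8.cnt = -4  [len(e.val) - 6]
15. n8.off = false  [false]
16. n4.cnt = true  [C.env > -9]
17. n4.pre = true  [S.tag == true]
18. n3.tag = 8  [8]
19. n3.val = true  [B.hot > 10]
20. n3.pre = -3  [B.hot * 3 - 36]
21. n2.cnt = true  [C.ok == true]
22. n2.pre = true  [B.val == true]
23. n0.acc = -1  [c.ok - 3]
24. n0.tag = false  [C.pre == false]
25. n0.key = false  [c.ok > 2]
26. n0.sig = 24  [c.ok * 3 + 18]

-3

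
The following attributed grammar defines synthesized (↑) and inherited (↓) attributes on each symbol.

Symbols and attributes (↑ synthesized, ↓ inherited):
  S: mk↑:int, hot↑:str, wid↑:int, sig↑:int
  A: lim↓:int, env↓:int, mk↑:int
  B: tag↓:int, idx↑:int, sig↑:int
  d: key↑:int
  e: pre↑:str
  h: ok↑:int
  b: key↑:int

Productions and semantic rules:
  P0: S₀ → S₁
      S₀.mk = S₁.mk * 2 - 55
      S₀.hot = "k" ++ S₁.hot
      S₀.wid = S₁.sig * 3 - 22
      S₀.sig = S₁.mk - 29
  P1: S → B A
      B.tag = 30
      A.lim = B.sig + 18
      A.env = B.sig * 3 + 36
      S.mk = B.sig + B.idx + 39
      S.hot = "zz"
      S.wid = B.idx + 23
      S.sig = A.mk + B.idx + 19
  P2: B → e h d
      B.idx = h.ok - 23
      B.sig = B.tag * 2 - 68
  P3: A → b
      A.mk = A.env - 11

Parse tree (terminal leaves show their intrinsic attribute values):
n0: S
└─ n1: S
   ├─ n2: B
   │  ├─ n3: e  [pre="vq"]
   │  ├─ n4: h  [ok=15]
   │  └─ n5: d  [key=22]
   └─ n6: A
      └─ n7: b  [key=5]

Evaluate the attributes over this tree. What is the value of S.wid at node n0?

1. n2.tag = 30  [30]
2. n3.pre = "vq"  [terminal]
3. n4.ok = 15  [terminal]
4. n5.key = 22  [terminal]
5. n2.idx = -8  [h.ok - 23]
6. n2.sig = -8  [B.tag * 2 - 68]
7. n6.lim = 10  [B.sig + 18]
8. n6.env = 12  [B.sig * 3 + 36]
9. n7.key = 5  [terminal]
10. n6.mk = 1  [A.env - 11]
11. n1.mk = 23  [B.sig + B.idx + 39]
12. n1.hot = "zz"  ["zz"]
13. n1.wid = 15  [B.idx + 23]
14. n1.sig = 12  [A.mk + B.idx + 19]
15. n0.mk = -9  [S₁.mk * 2 - 55]
16. n0.hot = "kzz"  ["k" ++ S₁.hot]
17. n0.wid = 14  [S₁.sig * 3 - 22]
18. n0.sig = -6  [S₁.mk - 29]

14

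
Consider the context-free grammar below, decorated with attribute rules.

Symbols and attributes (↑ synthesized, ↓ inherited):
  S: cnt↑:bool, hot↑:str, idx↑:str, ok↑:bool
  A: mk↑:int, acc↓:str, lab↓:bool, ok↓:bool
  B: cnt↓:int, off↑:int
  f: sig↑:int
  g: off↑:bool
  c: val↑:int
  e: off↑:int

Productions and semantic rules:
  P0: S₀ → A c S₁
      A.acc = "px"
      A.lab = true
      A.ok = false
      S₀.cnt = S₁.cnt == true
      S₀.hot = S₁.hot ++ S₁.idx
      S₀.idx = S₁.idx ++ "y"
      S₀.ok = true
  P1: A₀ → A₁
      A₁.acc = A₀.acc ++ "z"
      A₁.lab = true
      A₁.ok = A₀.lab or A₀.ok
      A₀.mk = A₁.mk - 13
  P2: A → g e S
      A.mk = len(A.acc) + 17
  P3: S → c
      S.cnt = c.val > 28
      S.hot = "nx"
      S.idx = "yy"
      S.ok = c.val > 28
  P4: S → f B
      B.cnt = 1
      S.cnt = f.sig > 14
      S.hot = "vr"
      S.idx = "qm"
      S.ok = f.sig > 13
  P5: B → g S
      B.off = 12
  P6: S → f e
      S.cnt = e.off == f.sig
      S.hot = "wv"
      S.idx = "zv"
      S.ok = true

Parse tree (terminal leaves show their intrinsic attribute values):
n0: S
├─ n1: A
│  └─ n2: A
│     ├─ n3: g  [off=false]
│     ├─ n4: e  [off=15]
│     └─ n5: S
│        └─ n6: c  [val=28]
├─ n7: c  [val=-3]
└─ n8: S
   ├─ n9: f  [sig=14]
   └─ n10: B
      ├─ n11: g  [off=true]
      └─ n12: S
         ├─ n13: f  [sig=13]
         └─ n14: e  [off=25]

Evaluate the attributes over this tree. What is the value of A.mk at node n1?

1. n1.acc = "px"  ["px"]
2. n1.lab = true  [true]
3. n1.ok = false  [false]
4. n2.acc = "pxz"  [A₀.acc ++ "z"]
5. n2.lab = true  [true]
6. n2.ok = true  [A₀.lab or A₀.ok]
7. n3.off = false  [terminal]
8. n4.off = 15  [terminal]
9. n6.val = 28  [terminal]
10. n5.cnt = false  [c.val > 28]
11. n5.hot = "nx"  ["nx"]
12. n5.idx = "yy"  ["yy"]
13. n5.ok = false  [c.val > 28]
14. n2.mk = 20  [len(A.acc) + 17]
15. n1.mk = 7  [A₁.mk - 13]
16. n7.val = -3  [terminal]
17. n9.sig = 14  [terminal]
18. n10.cnt = 1  [1]
19. n11.off = true  [terminal]
20. n13.sig = 13  [terminal]
21. n14.off = 25  [terminal]
22. n12.cnt = false  [e.off == f.sig]
23. n12.hot = "wv"  ["wv"]
24. n12.idx = "zv"  ["zv"]
25. n12.ok = true  [true]
26. n10.off = 12  [12]
27. n8.cnt = false  [f.sig > 14]
28. n8.hot = "vr"  ["vr"]
29. n8.idx = "qm"  ["qm"]
30. n8.ok = true  [f.sig > 13]
31. n0.cnt = false  [S₁.cnt == true]
32. n0.hot = "vrqm"  [S₁.hot ++ S₁.idx]
33. n0.idx = "qmy"  [S₁.idx ++ "y"]
34. n0.ok = true  [true]

7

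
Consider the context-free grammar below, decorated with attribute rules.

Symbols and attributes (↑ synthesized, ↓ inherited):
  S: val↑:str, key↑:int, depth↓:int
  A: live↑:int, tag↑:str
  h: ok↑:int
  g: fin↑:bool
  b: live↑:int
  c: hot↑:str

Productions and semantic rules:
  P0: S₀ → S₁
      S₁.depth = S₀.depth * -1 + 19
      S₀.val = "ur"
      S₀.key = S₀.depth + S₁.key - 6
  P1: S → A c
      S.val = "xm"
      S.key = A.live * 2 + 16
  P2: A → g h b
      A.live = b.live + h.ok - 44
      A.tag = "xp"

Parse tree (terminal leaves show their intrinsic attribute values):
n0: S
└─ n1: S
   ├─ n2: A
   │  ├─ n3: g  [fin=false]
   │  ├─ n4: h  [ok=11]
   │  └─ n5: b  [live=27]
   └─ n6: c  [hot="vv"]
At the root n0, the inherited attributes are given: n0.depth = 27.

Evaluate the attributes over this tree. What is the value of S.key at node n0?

25

1. n0.depth = 27  [given at root]
2. n1.depth = -8  [S₀.depth * -1 + 19]
3. n3.fin = false  [terminal]
4. n4.ok = 11  [terminal]
5. n5.live = 27  [terminal]
6. n2.live = -6  [b.live + h.ok - 44]
7. n2.tag = "xp"  ["xp"]
8. n6.hot = "vv"  [terminal]
9. n1.val = "xm"  ["xm"]
10. n1.key = 4  [A.live * 2 + 16]
11. n0.val = "ur"  ["ur"]
12. n0.key = 25  [S₀.depth + S₁.key - 6]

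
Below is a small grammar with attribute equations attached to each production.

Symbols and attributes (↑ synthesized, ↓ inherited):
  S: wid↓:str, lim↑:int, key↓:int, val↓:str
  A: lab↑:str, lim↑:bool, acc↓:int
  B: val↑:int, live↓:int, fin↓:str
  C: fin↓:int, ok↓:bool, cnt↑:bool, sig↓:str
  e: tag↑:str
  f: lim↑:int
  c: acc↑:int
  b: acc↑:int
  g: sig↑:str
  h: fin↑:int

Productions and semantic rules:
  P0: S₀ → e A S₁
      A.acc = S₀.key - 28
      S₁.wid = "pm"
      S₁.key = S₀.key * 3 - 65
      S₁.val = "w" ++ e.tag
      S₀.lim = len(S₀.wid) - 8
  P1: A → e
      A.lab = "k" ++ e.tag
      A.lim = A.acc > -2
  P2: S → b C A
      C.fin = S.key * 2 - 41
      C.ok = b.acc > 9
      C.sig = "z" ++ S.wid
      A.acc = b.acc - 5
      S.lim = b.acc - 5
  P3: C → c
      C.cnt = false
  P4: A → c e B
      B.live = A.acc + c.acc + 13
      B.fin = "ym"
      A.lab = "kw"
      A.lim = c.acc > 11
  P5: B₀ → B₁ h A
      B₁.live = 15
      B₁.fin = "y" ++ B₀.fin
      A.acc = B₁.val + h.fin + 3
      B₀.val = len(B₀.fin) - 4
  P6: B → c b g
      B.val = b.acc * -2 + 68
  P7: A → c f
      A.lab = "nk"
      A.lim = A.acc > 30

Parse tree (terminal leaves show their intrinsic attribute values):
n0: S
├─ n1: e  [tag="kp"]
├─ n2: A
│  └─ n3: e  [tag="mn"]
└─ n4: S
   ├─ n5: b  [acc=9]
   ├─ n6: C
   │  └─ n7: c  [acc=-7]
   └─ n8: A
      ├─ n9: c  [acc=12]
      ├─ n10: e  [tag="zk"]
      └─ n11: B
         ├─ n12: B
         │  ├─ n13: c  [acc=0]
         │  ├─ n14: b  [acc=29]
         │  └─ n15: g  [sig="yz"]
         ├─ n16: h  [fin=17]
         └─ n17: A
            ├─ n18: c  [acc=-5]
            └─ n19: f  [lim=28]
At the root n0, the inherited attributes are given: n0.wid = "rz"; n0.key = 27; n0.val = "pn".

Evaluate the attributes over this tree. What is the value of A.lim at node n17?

1. n0.wid = "rz"  [given at root]
2. n0.key = 27  [given at root]
3. n0.val = "pn"  [given at root]
4. n1.tag = "kp"  [terminal]
5. n2.acc = -1  [S₀.key - 28]
6. n3.tag = "mn"  [terminal]
7. n2.lab = "kmn"  ["k" ++ e.tag]
8. n2.lim = true  [A.acc > -2]
9. n4.wid = "pm"  ["pm"]
10. n4.key = 16  [S₀.key * 3 - 65]
11. n4.val = "wkp"  ["w" ++ e.tag]
12. n5.acc = 9  [terminal]
13. n6.fin = -9  [S.key * 2 - 41]
14. n6.ok = false  [b.acc > 9]
15. n6.sig = "zpm"  ["z" ++ S.wid]
16. n7.acc = -7  [terminal]
17. n6.cnt = false  [false]
18. n8.acc = 4  [b.acc - 5]
19. n9.acc = 12  [terminal]
20. n10.tag = "zk"  [terminal]
21. n11.live = 29  [A.acc + c.acc + 13]
22. n11.fin = "ym"  ["ym"]
23. n12.live = 15  [15]
24. n12.fin = "yym"  ["y" ++ B₀.fin]
25. n13.acc = 0  [terminal]
26. n14.acc = 29  [terminal]
27. n15.sig = "yz"  [terminal]
28. n12.val = 10  [b.acc * -2 + 68]
29. n16.fin = 17  [terminal]
30. n17.acc = 30  [B₁.val + h.fin + 3]
31. n18.acc = -5  [terminal]
32. n19.lim = 28  [terminal]
33. n17.lab = "nk"  ["nk"]
34. n17.lim = false  [A.acc > 30]
35. n11.val = -2  [len(B₀.fin) - 4]
36. n8.lab = "kw"  ["kw"]
37. n8.lim = true  [c.acc > 11]
38. n4.lim = 4  [b.acc - 5]
39. n0.lim = -6  [len(S₀.wid) - 8]

false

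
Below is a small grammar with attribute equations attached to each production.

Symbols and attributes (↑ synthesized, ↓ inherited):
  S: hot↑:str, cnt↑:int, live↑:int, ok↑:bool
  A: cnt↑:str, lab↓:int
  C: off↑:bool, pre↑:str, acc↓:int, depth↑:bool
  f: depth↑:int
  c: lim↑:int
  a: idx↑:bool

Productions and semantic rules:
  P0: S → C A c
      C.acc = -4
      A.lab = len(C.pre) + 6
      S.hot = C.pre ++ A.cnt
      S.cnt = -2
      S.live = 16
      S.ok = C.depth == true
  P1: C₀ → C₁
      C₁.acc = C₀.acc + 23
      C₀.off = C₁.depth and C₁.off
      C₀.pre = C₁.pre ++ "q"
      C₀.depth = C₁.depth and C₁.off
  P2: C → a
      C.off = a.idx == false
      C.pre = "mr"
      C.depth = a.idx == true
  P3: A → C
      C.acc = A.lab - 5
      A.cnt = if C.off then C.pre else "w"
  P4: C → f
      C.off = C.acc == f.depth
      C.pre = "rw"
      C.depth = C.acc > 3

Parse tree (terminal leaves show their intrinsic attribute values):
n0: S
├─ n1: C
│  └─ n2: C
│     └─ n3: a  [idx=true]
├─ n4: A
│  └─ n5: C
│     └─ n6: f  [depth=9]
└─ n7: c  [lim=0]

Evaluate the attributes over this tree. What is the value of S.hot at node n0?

"mrqw"

1. n1.acc = -4  [-4]
2. n2.acc = 19  [C₀.acc + 23]
3. n3.idx = true  [terminal]
4. n2.off = false  [a.idx == false]
5. n2.pre = "mr"  ["mr"]
6. n2.depth = true  [a.idx == true]
7. n1.off = false  [C₁.depth and C₁.off]
8. n1.pre = "mrq"  [C₁.pre ++ "q"]
9. n1.depth = false  [C₁.depth and C₁.off]
10. n4.lab = 9  [len(C.pre) + 6]
11. n5.acc = 4  [A.lab - 5]
12. n6.depth = 9  [terminal]
13. n5.off = false  [C.acc == f.depth]
14. n5.pre = "rw"  ["rw"]
15. n5.depth = true  [C.acc > 3]
16. n4.cnt = "w"  [if C.off then C.pre else "w"]
17. n7.lim = 0  [terminal]
18. n0.hot = "mrqw"  [C.pre ++ A.cnt]
19. n0.cnt = -2  [-2]
20. n0.live = 16  [16]
21. n0.ok = false  [C.depth == true]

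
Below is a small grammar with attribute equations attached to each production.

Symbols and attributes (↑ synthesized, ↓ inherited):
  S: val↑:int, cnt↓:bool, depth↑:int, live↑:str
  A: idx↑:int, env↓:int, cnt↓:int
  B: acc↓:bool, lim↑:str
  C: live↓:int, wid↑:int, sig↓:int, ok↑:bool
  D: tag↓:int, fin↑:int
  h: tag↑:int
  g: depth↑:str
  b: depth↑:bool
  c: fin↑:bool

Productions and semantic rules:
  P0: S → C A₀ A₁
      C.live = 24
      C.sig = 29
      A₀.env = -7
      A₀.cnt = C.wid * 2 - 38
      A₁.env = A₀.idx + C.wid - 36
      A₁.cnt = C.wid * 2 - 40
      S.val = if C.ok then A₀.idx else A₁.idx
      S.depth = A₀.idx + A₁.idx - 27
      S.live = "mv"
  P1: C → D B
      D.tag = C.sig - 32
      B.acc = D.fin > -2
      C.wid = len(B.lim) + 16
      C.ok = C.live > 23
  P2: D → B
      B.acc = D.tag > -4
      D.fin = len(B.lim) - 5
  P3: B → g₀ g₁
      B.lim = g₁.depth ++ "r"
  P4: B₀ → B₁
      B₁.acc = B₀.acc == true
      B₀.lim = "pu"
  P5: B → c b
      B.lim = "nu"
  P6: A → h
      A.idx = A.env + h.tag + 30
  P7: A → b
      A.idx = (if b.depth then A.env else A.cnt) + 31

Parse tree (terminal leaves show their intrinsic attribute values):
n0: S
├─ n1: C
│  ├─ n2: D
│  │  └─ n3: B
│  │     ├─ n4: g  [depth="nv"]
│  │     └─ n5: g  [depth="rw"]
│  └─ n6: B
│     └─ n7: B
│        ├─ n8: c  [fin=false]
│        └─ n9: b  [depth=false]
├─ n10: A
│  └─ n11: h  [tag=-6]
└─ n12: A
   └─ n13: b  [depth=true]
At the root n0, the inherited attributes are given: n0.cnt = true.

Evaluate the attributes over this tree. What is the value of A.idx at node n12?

30

1. n0.cnt = true  [given at root]
2. n1.live = 24  [24]
3. n1.sig = 29  [29]
4. n2.tag = -3  [C.sig - 32]
5. n3.acc = true  [D.tag > -4]
6. n4.depth = "nv"  [terminal]
7. n5.depth = "rw"  [terminal]
8. n3.lim = "rwr"  [g₁.depth ++ "r"]
9. n2.fin = -2  [len(B.lim) - 5]
10. n6.acc = false  [D.fin > -2]
11. n7.acc = false  [B₀.acc == true]
12. n8.fin = false  [terminal]
13. n9.depth = false  [terminal]
14. n7.lim = "nu"  ["nu"]
15. n6.lim = "pu"  ["pu"]
16. n1.wid = 18  [len(B.lim) + 16]
17. n1.ok = true  [C.live > 23]
18. n10.env = -7  [-7]
19. n10.cnt = -2  [C.wid * 2 - 38]
20. n11.tag = -6  [terminal]
21. n10.idx = 17  [A.env + h.tag + 30]
22. n12.env = -1  [A₀.idx + C.wid - 36]
23. n12.cnt = -4  [C.wid * 2 - 40]
24. n13.depth = true  [terminal]
25. n12.idx = 30  [(if b.depth then A.env else A.cnt) + 31]
26. n0.val = 17  [if C.ok then A₀.idx else A₁.idx]
27. n0.depth = 20  [A₀.idx + A₁.idx - 27]
28. n0.live = "mv"  ["mv"]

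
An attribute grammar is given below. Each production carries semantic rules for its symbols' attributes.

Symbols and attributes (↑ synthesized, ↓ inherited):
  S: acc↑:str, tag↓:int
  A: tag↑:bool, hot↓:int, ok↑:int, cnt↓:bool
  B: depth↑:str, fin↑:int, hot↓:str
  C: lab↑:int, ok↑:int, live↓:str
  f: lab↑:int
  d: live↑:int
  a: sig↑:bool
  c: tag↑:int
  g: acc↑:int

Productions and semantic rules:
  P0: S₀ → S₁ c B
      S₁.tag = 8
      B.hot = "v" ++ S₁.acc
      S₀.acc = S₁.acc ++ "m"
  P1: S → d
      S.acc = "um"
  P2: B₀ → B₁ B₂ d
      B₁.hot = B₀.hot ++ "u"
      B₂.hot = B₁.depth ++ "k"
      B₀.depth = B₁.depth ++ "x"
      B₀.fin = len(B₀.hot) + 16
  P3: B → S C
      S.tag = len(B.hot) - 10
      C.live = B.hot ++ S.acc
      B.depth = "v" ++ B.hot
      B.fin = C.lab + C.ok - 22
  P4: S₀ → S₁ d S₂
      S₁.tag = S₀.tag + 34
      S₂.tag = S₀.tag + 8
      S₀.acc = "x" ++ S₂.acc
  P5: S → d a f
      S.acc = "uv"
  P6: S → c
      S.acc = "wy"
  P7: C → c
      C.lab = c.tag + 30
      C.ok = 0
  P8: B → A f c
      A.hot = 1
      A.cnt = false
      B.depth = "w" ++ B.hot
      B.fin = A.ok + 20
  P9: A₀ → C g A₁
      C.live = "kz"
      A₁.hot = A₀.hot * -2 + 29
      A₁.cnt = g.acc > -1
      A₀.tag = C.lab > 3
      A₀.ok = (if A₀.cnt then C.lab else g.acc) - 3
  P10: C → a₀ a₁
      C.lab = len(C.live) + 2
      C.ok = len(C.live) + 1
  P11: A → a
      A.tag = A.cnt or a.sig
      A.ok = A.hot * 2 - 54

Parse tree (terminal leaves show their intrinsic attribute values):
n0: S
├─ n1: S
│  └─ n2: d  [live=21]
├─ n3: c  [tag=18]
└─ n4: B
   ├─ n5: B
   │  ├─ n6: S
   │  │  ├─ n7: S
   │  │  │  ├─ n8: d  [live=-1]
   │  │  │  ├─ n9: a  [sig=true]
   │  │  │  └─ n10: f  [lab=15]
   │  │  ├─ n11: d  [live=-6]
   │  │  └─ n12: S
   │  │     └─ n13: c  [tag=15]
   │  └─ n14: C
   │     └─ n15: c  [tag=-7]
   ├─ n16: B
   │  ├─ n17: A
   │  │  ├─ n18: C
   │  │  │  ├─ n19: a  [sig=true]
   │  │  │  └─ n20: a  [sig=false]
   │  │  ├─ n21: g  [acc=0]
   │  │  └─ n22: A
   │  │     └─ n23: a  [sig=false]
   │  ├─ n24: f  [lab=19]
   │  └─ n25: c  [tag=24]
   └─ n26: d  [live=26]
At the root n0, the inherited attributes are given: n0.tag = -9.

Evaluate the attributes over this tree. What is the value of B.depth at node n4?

1. n0.tag = -9  [given at root]
2. n1.tag = 8  [8]
3. n2.live = 21  [terminal]
4. n1.acc = "um"  ["um"]
5. n3.tag = 18  [terminal]
6. n4.hot = "vum"  ["v" ++ S₁.acc]
7. n5.hot = "vumu"  [B₀.hot ++ "u"]
8. n6.tag = -6  [len(B.hot) - 10]
9. n7.tag = 28  [S₀.tag + 34]
10. n8.live = -1  [terminal]
11. n9.sig = true  [terminal]
12. n10.lab = 15  [terminal]
13. n7.acc = "uv"  ["uv"]
14. n11.live = -6  [terminal]
15. n12.tag = 2  [S₀.tag + 8]
16. n13.tag = 15  [terminal]
17. n12.acc = "wy"  ["wy"]
18. n6.acc = "xwy"  ["x" ++ S₂.acc]
19. n14.live = "vumuxwy"  [B.hot ++ S.acc]
20. n15.tag = -7  [terminal]
21. n14.lab = 23  [c.tag + 30]
22. n14.ok = 0  [0]
23. n5.depth = "vvumu"  ["v" ++ B.hot]
24. n5.fin = 1  [C.lab + C.ok - 22]
25. n16.hot = "vvumuk"  [B₁.depth ++ "k"]
26. n17.hot = 1  [1]
27. n17.cnt = false  [false]
28. n18.live = "kz"  ["kz"]
29. n19.sig = true  [terminal]
30. n20.sig = false  [terminal]
31. n18.lab = 4  [len(C.live) + 2]
32. n18.ok = 3  [len(C.live) + 1]
33. n21.acc = 0  [terminal]
34. n22.hot = 27  [A₀.hot * -2 + 29]
35. n22.cnt = true  [g.acc > -1]
36. n23.sig = false  [terminal]
37. n22.tag = true  [A.cnt or a.sig]
38. n22.ok = 0  [A.hot * 2 - 54]
39. n17.tag = true  [C.lab > 3]
40. n17.ok = -3  [(if A₀.cnt then C.lab else g.acc) - 3]
41. n24.lab = 19  [terminal]
42. n25.tag = 24  [terminal]
43. n16.depth = "wvvumuk"  ["w" ++ B.hot]
44. n16.fin = 17  [A.ok + 20]
45. n26.live = 26  [terminal]
46. n4.depth = "vvumux"  [B₁.depth ++ "x"]
47. n4.fin = 19  [len(B₀.hot) + 16]
48. n0.acc = "umm"  [S₁.acc ++ "m"]

"vvumux"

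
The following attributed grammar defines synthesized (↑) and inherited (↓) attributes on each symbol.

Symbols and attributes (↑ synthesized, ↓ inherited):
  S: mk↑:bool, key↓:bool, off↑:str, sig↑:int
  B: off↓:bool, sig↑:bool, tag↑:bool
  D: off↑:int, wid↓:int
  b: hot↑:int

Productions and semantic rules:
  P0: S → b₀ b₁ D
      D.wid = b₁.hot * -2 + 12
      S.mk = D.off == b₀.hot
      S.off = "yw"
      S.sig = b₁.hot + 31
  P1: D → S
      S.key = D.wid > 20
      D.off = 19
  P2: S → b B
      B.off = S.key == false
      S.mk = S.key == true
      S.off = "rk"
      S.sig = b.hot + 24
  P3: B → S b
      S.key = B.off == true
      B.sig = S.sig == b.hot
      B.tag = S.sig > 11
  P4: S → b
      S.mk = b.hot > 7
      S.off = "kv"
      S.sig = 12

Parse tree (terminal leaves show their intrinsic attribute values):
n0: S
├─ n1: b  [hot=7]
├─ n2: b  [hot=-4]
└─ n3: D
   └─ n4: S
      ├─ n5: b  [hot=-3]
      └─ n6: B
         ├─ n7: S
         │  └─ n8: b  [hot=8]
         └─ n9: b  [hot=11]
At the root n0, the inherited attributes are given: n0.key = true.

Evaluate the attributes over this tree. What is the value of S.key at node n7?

true

1. n0.key = true  [given at root]
2. n1.hot = 7  [terminal]
3. n2.hot = -4  [terminal]
4. n3.wid = 20  [b₁.hot * -2 + 12]
5. n4.key = false  [D.wid > 20]
6. n5.hot = -3  [terminal]
7. n6.off = true  [S.key == false]
8. n7.key = true  [B.off == true]
9. n8.hot = 8  [terminal]
10. n7.mk = true  [b.hot > 7]
11. n7.off = "kv"  ["kv"]
12. n7.sig = 12  [12]
13. n9.hot = 11  [terminal]
14. n6.sig = false  [S.sig == b.hot]
15. n6.tag = true  [S.sig > 11]
16. n4.mk = false  [S.key == true]
17. n4.off = "rk"  ["rk"]
18. n4.sig = 21  [b.hot + 24]
19. n3.off = 19  [19]
20. n0.mk = false  [D.off == b₀.hot]
21. n0.off = "yw"  ["yw"]
22. n0.sig = 27  [b₁.hot + 31]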